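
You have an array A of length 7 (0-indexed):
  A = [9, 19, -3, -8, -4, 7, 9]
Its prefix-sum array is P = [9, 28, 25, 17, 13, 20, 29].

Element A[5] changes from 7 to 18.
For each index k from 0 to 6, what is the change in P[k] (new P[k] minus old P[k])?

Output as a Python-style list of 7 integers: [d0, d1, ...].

Answer: [0, 0, 0, 0, 0, 11, 11]

Derivation:
Element change: A[5] 7 -> 18, delta = 11
For k < 5: P[k] unchanged, delta_P[k] = 0
For k >= 5: P[k] shifts by exactly 11
Delta array: [0, 0, 0, 0, 0, 11, 11]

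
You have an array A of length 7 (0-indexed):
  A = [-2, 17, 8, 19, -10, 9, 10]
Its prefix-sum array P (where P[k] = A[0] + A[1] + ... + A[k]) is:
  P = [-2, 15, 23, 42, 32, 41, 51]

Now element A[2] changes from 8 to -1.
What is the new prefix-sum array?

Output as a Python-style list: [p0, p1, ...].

Answer: [-2, 15, 14, 33, 23, 32, 42]

Derivation:
Change: A[2] 8 -> -1, delta = -9
P[k] for k < 2: unchanged (A[2] not included)
P[k] for k >= 2: shift by delta = -9
  P[0] = -2 + 0 = -2
  P[1] = 15 + 0 = 15
  P[2] = 23 + -9 = 14
  P[3] = 42 + -9 = 33
  P[4] = 32 + -9 = 23
  P[5] = 41 + -9 = 32
  P[6] = 51 + -9 = 42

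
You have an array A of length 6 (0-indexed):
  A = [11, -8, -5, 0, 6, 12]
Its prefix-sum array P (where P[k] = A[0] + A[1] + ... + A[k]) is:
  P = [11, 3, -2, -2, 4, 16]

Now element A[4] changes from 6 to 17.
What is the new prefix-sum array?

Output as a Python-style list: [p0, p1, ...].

Answer: [11, 3, -2, -2, 15, 27]

Derivation:
Change: A[4] 6 -> 17, delta = 11
P[k] for k < 4: unchanged (A[4] not included)
P[k] for k >= 4: shift by delta = 11
  P[0] = 11 + 0 = 11
  P[1] = 3 + 0 = 3
  P[2] = -2 + 0 = -2
  P[3] = -2 + 0 = -2
  P[4] = 4 + 11 = 15
  P[5] = 16 + 11 = 27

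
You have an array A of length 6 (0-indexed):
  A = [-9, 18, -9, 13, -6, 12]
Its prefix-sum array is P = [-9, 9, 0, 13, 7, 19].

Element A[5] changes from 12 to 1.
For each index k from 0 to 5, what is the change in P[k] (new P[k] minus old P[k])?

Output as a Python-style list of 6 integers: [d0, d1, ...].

Element change: A[5] 12 -> 1, delta = -11
For k < 5: P[k] unchanged, delta_P[k] = 0
For k >= 5: P[k] shifts by exactly -11
Delta array: [0, 0, 0, 0, 0, -11]

Answer: [0, 0, 0, 0, 0, -11]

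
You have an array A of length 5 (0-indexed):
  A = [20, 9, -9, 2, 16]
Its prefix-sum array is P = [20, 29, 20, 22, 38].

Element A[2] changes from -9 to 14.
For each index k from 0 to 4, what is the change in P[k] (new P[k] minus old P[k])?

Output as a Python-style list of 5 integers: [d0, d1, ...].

Element change: A[2] -9 -> 14, delta = 23
For k < 2: P[k] unchanged, delta_P[k] = 0
For k >= 2: P[k] shifts by exactly 23
Delta array: [0, 0, 23, 23, 23]

Answer: [0, 0, 23, 23, 23]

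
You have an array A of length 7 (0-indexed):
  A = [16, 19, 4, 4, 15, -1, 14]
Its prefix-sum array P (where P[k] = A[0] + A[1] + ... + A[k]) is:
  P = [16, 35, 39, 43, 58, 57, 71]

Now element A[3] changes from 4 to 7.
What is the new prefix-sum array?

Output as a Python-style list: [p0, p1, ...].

Change: A[3] 4 -> 7, delta = 3
P[k] for k < 3: unchanged (A[3] not included)
P[k] for k >= 3: shift by delta = 3
  P[0] = 16 + 0 = 16
  P[1] = 35 + 0 = 35
  P[2] = 39 + 0 = 39
  P[3] = 43 + 3 = 46
  P[4] = 58 + 3 = 61
  P[5] = 57 + 3 = 60
  P[6] = 71 + 3 = 74

Answer: [16, 35, 39, 46, 61, 60, 74]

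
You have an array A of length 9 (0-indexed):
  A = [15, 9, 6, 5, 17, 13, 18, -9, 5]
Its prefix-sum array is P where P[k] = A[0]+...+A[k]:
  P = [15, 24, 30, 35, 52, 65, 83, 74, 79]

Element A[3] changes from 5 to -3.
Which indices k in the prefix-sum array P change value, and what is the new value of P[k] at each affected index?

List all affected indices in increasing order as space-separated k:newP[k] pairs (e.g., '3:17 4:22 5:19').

P[k] = A[0] + ... + A[k]
P[k] includes A[3] iff k >= 3
Affected indices: 3, 4, ..., 8; delta = -8
  P[3]: 35 + -8 = 27
  P[4]: 52 + -8 = 44
  P[5]: 65 + -8 = 57
  P[6]: 83 + -8 = 75
  P[7]: 74 + -8 = 66
  P[8]: 79 + -8 = 71

Answer: 3:27 4:44 5:57 6:75 7:66 8:71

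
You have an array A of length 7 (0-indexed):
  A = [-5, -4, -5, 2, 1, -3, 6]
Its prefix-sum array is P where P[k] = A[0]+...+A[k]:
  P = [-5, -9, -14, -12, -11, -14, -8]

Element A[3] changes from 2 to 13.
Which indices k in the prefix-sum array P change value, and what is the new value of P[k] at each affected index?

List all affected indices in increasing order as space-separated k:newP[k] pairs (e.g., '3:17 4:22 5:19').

P[k] = A[0] + ... + A[k]
P[k] includes A[3] iff k >= 3
Affected indices: 3, 4, ..., 6; delta = 11
  P[3]: -12 + 11 = -1
  P[4]: -11 + 11 = 0
  P[5]: -14 + 11 = -3
  P[6]: -8 + 11 = 3

Answer: 3:-1 4:0 5:-3 6:3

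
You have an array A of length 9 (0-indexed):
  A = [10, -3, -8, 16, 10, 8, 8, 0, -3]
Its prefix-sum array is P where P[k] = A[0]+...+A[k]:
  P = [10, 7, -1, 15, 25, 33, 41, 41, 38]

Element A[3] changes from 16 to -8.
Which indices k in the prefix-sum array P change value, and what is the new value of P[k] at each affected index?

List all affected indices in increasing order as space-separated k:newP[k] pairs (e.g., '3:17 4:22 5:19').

Answer: 3:-9 4:1 5:9 6:17 7:17 8:14

Derivation:
P[k] = A[0] + ... + A[k]
P[k] includes A[3] iff k >= 3
Affected indices: 3, 4, ..., 8; delta = -24
  P[3]: 15 + -24 = -9
  P[4]: 25 + -24 = 1
  P[5]: 33 + -24 = 9
  P[6]: 41 + -24 = 17
  P[7]: 41 + -24 = 17
  P[8]: 38 + -24 = 14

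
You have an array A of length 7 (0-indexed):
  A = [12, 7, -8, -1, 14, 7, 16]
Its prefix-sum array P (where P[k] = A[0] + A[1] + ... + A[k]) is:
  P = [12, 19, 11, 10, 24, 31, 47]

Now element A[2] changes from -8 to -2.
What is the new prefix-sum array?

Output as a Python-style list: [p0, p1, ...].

Change: A[2] -8 -> -2, delta = 6
P[k] for k < 2: unchanged (A[2] not included)
P[k] for k >= 2: shift by delta = 6
  P[0] = 12 + 0 = 12
  P[1] = 19 + 0 = 19
  P[2] = 11 + 6 = 17
  P[3] = 10 + 6 = 16
  P[4] = 24 + 6 = 30
  P[5] = 31 + 6 = 37
  P[6] = 47 + 6 = 53

Answer: [12, 19, 17, 16, 30, 37, 53]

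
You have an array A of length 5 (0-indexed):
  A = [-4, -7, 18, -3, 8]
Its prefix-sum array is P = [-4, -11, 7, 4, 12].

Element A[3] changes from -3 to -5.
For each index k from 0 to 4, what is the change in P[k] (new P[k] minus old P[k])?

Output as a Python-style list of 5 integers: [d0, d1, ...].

Answer: [0, 0, 0, -2, -2]

Derivation:
Element change: A[3] -3 -> -5, delta = -2
For k < 3: P[k] unchanged, delta_P[k] = 0
For k >= 3: P[k] shifts by exactly -2
Delta array: [0, 0, 0, -2, -2]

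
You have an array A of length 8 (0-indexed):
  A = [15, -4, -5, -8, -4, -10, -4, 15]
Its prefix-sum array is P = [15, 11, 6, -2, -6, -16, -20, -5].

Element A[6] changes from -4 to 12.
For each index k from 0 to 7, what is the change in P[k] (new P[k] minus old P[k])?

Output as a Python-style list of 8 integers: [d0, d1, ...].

Element change: A[6] -4 -> 12, delta = 16
For k < 6: P[k] unchanged, delta_P[k] = 0
For k >= 6: P[k] shifts by exactly 16
Delta array: [0, 0, 0, 0, 0, 0, 16, 16]

Answer: [0, 0, 0, 0, 0, 0, 16, 16]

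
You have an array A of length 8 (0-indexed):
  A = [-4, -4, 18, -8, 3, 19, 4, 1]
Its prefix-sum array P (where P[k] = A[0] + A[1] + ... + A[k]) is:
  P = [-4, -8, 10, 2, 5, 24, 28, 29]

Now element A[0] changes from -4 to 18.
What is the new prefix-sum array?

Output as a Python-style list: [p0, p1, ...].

Change: A[0] -4 -> 18, delta = 22
P[k] for k < 0: unchanged (A[0] not included)
P[k] for k >= 0: shift by delta = 22
  P[0] = -4 + 22 = 18
  P[1] = -8 + 22 = 14
  P[2] = 10 + 22 = 32
  P[3] = 2 + 22 = 24
  P[4] = 5 + 22 = 27
  P[5] = 24 + 22 = 46
  P[6] = 28 + 22 = 50
  P[7] = 29 + 22 = 51

Answer: [18, 14, 32, 24, 27, 46, 50, 51]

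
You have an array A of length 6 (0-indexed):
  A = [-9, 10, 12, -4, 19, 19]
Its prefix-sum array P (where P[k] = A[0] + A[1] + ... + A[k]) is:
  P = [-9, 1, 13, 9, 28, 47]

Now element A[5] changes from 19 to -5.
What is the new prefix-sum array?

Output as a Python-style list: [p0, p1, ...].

Answer: [-9, 1, 13, 9, 28, 23]

Derivation:
Change: A[5] 19 -> -5, delta = -24
P[k] for k < 5: unchanged (A[5] not included)
P[k] for k >= 5: shift by delta = -24
  P[0] = -9 + 0 = -9
  P[1] = 1 + 0 = 1
  P[2] = 13 + 0 = 13
  P[3] = 9 + 0 = 9
  P[4] = 28 + 0 = 28
  P[5] = 47 + -24 = 23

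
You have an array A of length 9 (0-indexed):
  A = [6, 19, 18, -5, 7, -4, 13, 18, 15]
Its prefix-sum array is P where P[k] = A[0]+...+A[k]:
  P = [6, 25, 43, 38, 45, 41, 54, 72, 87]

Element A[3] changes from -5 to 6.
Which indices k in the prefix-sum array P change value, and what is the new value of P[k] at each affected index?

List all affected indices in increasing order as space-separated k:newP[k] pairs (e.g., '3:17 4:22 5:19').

Answer: 3:49 4:56 5:52 6:65 7:83 8:98

Derivation:
P[k] = A[0] + ... + A[k]
P[k] includes A[3] iff k >= 3
Affected indices: 3, 4, ..., 8; delta = 11
  P[3]: 38 + 11 = 49
  P[4]: 45 + 11 = 56
  P[5]: 41 + 11 = 52
  P[6]: 54 + 11 = 65
  P[7]: 72 + 11 = 83
  P[8]: 87 + 11 = 98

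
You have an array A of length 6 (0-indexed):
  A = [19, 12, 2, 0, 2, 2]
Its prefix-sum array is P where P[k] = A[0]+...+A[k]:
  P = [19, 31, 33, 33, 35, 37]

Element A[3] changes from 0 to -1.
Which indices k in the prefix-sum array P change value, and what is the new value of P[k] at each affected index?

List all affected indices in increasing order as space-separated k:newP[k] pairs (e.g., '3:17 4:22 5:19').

Answer: 3:32 4:34 5:36

Derivation:
P[k] = A[0] + ... + A[k]
P[k] includes A[3] iff k >= 3
Affected indices: 3, 4, ..., 5; delta = -1
  P[3]: 33 + -1 = 32
  P[4]: 35 + -1 = 34
  P[5]: 37 + -1 = 36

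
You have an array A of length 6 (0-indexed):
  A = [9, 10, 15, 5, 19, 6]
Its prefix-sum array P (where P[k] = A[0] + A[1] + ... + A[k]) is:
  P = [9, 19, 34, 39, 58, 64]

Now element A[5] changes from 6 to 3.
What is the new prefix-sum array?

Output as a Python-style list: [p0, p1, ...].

Answer: [9, 19, 34, 39, 58, 61]

Derivation:
Change: A[5] 6 -> 3, delta = -3
P[k] for k < 5: unchanged (A[5] not included)
P[k] for k >= 5: shift by delta = -3
  P[0] = 9 + 0 = 9
  P[1] = 19 + 0 = 19
  P[2] = 34 + 0 = 34
  P[3] = 39 + 0 = 39
  P[4] = 58 + 0 = 58
  P[5] = 64 + -3 = 61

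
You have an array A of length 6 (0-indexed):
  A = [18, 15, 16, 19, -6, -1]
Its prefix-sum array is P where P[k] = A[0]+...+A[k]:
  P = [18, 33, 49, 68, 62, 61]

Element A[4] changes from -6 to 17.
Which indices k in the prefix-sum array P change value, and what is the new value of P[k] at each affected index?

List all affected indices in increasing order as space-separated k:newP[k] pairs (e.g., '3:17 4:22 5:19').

P[k] = A[0] + ... + A[k]
P[k] includes A[4] iff k >= 4
Affected indices: 4, 5, ..., 5; delta = 23
  P[4]: 62 + 23 = 85
  P[5]: 61 + 23 = 84

Answer: 4:85 5:84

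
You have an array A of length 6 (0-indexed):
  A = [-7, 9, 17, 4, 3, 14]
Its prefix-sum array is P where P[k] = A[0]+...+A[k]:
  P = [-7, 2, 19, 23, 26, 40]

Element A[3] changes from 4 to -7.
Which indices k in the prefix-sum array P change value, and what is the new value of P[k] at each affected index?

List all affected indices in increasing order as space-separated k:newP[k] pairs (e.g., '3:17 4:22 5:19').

Answer: 3:12 4:15 5:29

Derivation:
P[k] = A[0] + ... + A[k]
P[k] includes A[3] iff k >= 3
Affected indices: 3, 4, ..., 5; delta = -11
  P[3]: 23 + -11 = 12
  P[4]: 26 + -11 = 15
  P[5]: 40 + -11 = 29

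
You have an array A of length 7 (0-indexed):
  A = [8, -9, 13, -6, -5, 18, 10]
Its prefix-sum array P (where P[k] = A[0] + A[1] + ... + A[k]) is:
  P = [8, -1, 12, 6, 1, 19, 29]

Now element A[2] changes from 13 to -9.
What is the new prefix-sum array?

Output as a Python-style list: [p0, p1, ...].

Change: A[2] 13 -> -9, delta = -22
P[k] for k < 2: unchanged (A[2] not included)
P[k] for k >= 2: shift by delta = -22
  P[0] = 8 + 0 = 8
  P[1] = -1 + 0 = -1
  P[2] = 12 + -22 = -10
  P[3] = 6 + -22 = -16
  P[4] = 1 + -22 = -21
  P[5] = 19 + -22 = -3
  P[6] = 29 + -22 = 7

Answer: [8, -1, -10, -16, -21, -3, 7]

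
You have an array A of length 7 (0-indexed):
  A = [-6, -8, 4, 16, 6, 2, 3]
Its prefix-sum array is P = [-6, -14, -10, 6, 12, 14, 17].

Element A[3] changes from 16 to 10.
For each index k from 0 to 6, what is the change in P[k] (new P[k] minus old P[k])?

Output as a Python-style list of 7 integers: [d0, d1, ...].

Element change: A[3] 16 -> 10, delta = -6
For k < 3: P[k] unchanged, delta_P[k] = 0
For k >= 3: P[k] shifts by exactly -6
Delta array: [0, 0, 0, -6, -6, -6, -6]

Answer: [0, 0, 0, -6, -6, -6, -6]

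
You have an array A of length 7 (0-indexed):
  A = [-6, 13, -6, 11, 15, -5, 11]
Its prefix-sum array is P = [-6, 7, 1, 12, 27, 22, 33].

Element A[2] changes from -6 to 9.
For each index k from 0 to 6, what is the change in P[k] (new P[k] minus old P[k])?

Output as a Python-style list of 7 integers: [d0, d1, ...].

Answer: [0, 0, 15, 15, 15, 15, 15]

Derivation:
Element change: A[2] -6 -> 9, delta = 15
For k < 2: P[k] unchanged, delta_P[k] = 0
For k >= 2: P[k] shifts by exactly 15
Delta array: [0, 0, 15, 15, 15, 15, 15]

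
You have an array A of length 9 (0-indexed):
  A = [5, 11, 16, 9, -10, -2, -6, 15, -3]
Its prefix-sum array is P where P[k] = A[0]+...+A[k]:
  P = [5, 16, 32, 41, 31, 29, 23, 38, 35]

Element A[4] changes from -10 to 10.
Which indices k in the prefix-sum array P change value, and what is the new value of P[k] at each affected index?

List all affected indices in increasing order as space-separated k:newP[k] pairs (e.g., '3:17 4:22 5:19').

Answer: 4:51 5:49 6:43 7:58 8:55

Derivation:
P[k] = A[0] + ... + A[k]
P[k] includes A[4] iff k >= 4
Affected indices: 4, 5, ..., 8; delta = 20
  P[4]: 31 + 20 = 51
  P[5]: 29 + 20 = 49
  P[6]: 23 + 20 = 43
  P[7]: 38 + 20 = 58
  P[8]: 35 + 20 = 55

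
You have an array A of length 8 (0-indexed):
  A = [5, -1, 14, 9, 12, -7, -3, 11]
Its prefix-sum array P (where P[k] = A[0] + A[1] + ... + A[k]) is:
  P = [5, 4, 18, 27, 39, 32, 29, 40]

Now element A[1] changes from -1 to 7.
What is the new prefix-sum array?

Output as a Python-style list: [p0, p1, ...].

Answer: [5, 12, 26, 35, 47, 40, 37, 48]

Derivation:
Change: A[1] -1 -> 7, delta = 8
P[k] for k < 1: unchanged (A[1] not included)
P[k] for k >= 1: shift by delta = 8
  P[0] = 5 + 0 = 5
  P[1] = 4 + 8 = 12
  P[2] = 18 + 8 = 26
  P[3] = 27 + 8 = 35
  P[4] = 39 + 8 = 47
  P[5] = 32 + 8 = 40
  P[6] = 29 + 8 = 37
  P[7] = 40 + 8 = 48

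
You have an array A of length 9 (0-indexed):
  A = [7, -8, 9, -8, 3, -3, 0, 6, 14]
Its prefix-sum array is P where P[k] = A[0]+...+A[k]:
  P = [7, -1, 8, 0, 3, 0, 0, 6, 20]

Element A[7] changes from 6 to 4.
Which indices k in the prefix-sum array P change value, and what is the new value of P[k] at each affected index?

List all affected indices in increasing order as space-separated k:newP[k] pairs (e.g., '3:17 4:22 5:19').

Answer: 7:4 8:18

Derivation:
P[k] = A[0] + ... + A[k]
P[k] includes A[7] iff k >= 7
Affected indices: 7, 8, ..., 8; delta = -2
  P[7]: 6 + -2 = 4
  P[8]: 20 + -2 = 18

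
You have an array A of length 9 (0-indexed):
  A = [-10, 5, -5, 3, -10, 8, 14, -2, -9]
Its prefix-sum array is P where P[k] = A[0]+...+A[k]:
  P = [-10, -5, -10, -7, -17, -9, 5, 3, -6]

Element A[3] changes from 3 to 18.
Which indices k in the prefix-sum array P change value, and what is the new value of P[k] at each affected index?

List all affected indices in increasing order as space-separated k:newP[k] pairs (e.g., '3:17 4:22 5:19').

Answer: 3:8 4:-2 5:6 6:20 7:18 8:9

Derivation:
P[k] = A[0] + ... + A[k]
P[k] includes A[3] iff k >= 3
Affected indices: 3, 4, ..., 8; delta = 15
  P[3]: -7 + 15 = 8
  P[4]: -17 + 15 = -2
  P[5]: -9 + 15 = 6
  P[6]: 5 + 15 = 20
  P[7]: 3 + 15 = 18
  P[8]: -6 + 15 = 9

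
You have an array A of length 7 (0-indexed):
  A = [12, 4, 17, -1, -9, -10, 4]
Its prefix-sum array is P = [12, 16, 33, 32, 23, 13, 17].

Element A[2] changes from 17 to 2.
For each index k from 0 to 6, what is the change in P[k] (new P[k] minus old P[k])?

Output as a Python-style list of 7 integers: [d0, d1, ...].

Answer: [0, 0, -15, -15, -15, -15, -15]

Derivation:
Element change: A[2] 17 -> 2, delta = -15
For k < 2: P[k] unchanged, delta_P[k] = 0
For k >= 2: P[k] shifts by exactly -15
Delta array: [0, 0, -15, -15, -15, -15, -15]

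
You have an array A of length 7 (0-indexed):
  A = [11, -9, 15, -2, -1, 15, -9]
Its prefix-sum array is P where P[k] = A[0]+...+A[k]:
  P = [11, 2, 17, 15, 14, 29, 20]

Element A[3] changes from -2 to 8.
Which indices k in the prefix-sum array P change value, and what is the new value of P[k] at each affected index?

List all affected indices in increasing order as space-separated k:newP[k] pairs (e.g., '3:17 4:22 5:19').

Answer: 3:25 4:24 5:39 6:30

Derivation:
P[k] = A[0] + ... + A[k]
P[k] includes A[3] iff k >= 3
Affected indices: 3, 4, ..., 6; delta = 10
  P[3]: 15 + 10 = 25
  P[4]: 14 + 10 = 24
  P[5]: 29 + 10 = 39
  P[6]: 20 + 10 = 30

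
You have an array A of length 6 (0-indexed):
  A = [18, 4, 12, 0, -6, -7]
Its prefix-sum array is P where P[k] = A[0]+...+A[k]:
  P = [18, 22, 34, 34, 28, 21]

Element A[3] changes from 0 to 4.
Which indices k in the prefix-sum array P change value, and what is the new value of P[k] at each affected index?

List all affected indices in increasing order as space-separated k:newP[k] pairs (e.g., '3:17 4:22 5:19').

P[k] = A[0] + ... + A[k]
P[k] includes A[3] iff k >= 3
Affected indices: 3, 4, ..., 5; delta = 4
  P[3]: 34 + 4 = 38
  P[4]: 28 + 4 = 32
  P[5]: 21 + 4 = 25

Answer: 3:38 4:32 5:25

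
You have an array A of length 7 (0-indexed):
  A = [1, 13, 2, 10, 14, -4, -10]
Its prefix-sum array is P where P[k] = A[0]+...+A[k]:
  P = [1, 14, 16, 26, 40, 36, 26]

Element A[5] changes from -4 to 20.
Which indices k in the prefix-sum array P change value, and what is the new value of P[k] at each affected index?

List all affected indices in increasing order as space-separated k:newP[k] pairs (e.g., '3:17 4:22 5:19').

Answer: 5:60 6:50

Derivation:
P[k] = A[0] + ... + A[k]
P[k] includes A[5] iff k >= 5
Affected indices: 5, 6, ..., 6; delta = 24
  P[5]: 36 + 24 = 60
  P[6]: 26 + 24 = 50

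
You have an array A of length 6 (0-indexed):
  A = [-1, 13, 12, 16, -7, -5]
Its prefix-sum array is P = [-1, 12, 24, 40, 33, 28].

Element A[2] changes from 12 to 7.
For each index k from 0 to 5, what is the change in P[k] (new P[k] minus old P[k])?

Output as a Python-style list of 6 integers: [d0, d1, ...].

Answer: [0, 0, -5, -5, -5, -5]

Derivation:
Element change: A[2] 12 -> 7, delta = -5
For k < 2: P[k] unchanged, delta_P[k] = 0
For k >= 2: P[k] shifts by exactly -5
Delta array: [0, 0, -5, -5, -5, -5]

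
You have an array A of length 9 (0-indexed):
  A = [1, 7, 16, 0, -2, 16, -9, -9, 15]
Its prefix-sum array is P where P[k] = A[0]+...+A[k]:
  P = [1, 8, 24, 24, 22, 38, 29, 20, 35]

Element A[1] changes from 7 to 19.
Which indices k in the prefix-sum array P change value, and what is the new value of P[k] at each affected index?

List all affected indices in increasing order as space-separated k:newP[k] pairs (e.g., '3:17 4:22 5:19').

Answer: 1:20 2:36 3:36 4:34 5:50 6:41 7:32 8:47

Derivation:
P[k] = A[0] + ... + A[k]
P[k] includes A[1] iff k >= 1
Affected indices: 1, 2, ..., 8; delta = 12
  P[1]: 8 + 12 = 20
  P[2]: 24 + 12 = 36
  P[3]: 24 + 12 = 36
  P[4]: 22 + 12 = 34
  P[5]: 38 + 12 = 50
  P[6]: 29 + 12 = 41
  P[7]: 20 + 12 = 32
  P[8]: 35 + 12 = 47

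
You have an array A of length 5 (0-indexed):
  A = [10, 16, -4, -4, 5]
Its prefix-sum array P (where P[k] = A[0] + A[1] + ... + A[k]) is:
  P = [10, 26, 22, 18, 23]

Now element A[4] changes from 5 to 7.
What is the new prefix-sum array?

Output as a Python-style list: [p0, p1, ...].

Change: A[4] 5 -> 7, delta = 2
P[k] for k < 4: unchanged (A[4] not included)
P[k] for k >= 4: shift by delta = 2
  P[0] = 10 + 0 = 10
  P[1] = 26 + 0 = 26
  P[2] = 22 + 0 = 22
  P[3] = 18 + 0 = 18
  P[4] = 23 + 2 = 25

Answer: [10, 26, 22, 18, 25]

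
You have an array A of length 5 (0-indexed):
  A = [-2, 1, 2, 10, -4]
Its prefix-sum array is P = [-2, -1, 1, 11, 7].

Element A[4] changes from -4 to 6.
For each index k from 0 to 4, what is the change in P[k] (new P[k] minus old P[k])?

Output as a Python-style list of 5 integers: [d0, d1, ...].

Element change: A[4] -4 -> 6, delta = 10
For k < 4: P[k] unchanged, delta_P[k] = 0
For k >= 4: P[k] shifts by exactly 10
Delta array: [0, 0, 0, 0, 10]

Answer: [0, 0, 0, 0, 10]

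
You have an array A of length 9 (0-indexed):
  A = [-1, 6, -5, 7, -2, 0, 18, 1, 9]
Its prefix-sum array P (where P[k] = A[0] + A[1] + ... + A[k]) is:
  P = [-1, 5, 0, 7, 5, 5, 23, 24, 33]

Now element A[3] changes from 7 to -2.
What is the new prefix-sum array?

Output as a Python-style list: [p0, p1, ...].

Answer: [-1, 5, 0, -2, -4, -4, 14, 15, 24]

Derivation:
Change: A[3] 7 -> -2, delta = -9
P[k] for k < 3: unchanged (A[3] not included)
P[k] for k >= 3: shift by delta = -9
  P[0] = -1 + 0 = -1
  P[1] = 5 + 0 = 5
  P[2] = 0 + 0 = 0
  P[3] = 7 + -9 = -2
  P[4] = 5 + -9 = -4
  P[5] = 5 + -9 = -4
  P[6] = 23 + -9 = 14
  P[7] = 24 + -9 = 15
  P[8] = 33 + -9 = 24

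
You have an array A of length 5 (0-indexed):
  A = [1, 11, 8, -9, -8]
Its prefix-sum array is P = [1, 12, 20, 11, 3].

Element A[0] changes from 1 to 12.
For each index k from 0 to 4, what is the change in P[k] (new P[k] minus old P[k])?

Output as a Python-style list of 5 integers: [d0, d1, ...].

Element change: A[0] 1 -> 12, delta = 11
For k < 0: P[k] unchanged, delta_P[k] = 0
For k >= 0: P[k] shifts by exactly 11
Delta array: [11, 11, 11, 11, 11]

Answer: [11, 11, 11, 11, 11]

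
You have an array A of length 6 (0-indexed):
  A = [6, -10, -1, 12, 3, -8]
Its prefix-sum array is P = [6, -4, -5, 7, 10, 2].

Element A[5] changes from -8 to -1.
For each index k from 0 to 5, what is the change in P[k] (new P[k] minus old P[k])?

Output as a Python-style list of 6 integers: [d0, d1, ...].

Element change: A[5] -8 -> -1, delta = 7
For k < 5: P[k] unchanged, delta_P[k] = 0
For k >= 5: P[k] shifts by exactly 7
Delta array: [0, 0, 0, 0, 0, 7]

Answer: [0, 0, 0, 0, 0, 7]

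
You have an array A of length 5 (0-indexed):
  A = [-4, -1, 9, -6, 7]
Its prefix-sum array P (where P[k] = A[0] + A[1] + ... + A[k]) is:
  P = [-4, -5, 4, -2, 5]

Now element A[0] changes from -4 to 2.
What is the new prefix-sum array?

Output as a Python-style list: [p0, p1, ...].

Change: A[0] -4 -> 2, delta = 6
P[k] for k < 0: unchanged (A[0] not included)
P[k] for k >= 0: shift by delta = 6
  P[0] = -4 + 6 = 2
  P[1] = -5 + 6 = 1
  P[2] = 4 + 6 = 10
  P[3] = -2 + 6 = 4
  P[4] = 5 + 6 = 11

Answer: [2, 1, 10, 4, 11]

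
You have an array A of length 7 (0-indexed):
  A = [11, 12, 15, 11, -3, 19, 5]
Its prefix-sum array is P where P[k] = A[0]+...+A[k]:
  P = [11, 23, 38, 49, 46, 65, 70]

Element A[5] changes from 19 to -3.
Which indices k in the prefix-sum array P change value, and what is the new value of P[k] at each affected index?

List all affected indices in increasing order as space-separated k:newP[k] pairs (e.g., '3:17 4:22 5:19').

P[k] = A[0] + ... + A[k]
P[k] includes A[5] iff k >= 5
Affected indices: 5, 6, ..., 6; delta = -22
  P[5]: 65 + -22 = 43
  P[6]: 70 + -22 = 48

Answer: 5:43 6:48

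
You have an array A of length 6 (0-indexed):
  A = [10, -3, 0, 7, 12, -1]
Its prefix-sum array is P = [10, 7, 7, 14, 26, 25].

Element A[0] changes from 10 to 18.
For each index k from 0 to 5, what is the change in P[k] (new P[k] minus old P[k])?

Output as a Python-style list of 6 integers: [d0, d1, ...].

Answer: [8, 8, 8, 8, 8, 8]

Derivation:
Element change: A[0] 10 -> 18, delta = 8
For k < 0: P[k] unchanged, delta_P[k] = 0
For k >= 0: P[k] shifts by exactly 8
Delta array: [8, 8, 8, 8, 8, 8]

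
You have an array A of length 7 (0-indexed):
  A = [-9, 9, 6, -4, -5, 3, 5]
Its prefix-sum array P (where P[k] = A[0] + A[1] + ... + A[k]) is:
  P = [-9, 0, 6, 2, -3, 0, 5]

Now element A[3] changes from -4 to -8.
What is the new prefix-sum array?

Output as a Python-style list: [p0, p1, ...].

Change: A[3] -4 -> -8, delta = -4
P[k] for k < 3: unchanged (A[3] not included)
P[k] for k >= 3: shift by delta = -4
  P[0] = -9 + 0 = -9
  P[1] = 0 + 0 = 0
  P[2] = 6 + 0 = 6
  P[3] = 2 + -4 = -2
  P[4] = -3 + -4 = -7
  P[5] = 0 + -4 = -4
  P[6] = 5 + -4 = 1

Answer: [-9, 0, 6, -2, -7, -4, 1]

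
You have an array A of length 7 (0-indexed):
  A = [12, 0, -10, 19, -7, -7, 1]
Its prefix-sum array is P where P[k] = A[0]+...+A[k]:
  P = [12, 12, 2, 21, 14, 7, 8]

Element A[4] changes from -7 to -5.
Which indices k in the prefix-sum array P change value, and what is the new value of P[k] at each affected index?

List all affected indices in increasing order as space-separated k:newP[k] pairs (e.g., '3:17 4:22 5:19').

P[k] = A[0] + ... + A[k]
P[k] includes A[4] iff k >= 4
Affected indices: 4, 5, ..., 6; delta = 2
  P[4]: 14 + 2 = 16
  P[5]: 7 + 2 = 9
  P[6]: 8 + 2 = 10

Answer: 4:16 5:9 6:10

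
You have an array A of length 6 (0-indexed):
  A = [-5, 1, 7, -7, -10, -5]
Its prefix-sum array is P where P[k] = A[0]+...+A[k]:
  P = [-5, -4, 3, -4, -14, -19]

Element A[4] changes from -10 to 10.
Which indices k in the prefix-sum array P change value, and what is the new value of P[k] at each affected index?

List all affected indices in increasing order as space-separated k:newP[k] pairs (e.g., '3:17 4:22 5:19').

Answer: 4:6 5:1

Derivation:
P[k] = A[0] + ... + A[k]
P[k] includes A[4] iff k >= 4
Affected indices: 4, 5, ..., 5; delta = 20
  P[4]: -14 + 20 = 6
  P[5]: -19 + 20 = 1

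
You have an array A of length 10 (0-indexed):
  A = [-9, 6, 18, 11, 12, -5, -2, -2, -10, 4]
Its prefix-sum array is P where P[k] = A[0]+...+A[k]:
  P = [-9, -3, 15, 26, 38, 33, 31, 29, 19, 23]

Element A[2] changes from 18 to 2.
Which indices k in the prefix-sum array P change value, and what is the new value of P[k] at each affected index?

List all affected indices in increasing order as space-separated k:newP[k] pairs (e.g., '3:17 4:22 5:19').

P[k] = A[0] + ... + A[k]
P[k] includes A[2] iff k >= 2
Affected indices: 2, 3, ..., 9; delta = -16
  P[2]: 15 + -16 = -1
  P[3]: 26 + -16 = 10
  P[4]: 38 + -16 = 22
  P[5]: 33 + -16 = 17
  P[6]: 31 + -16 = 15
  P[7]: 29 + -16 = 13
  P[8]: 19 + -16 = 3
  P[9]: 23 + -16 = 7

Answer: 2:-1 3:10 4:22 5:17 6:15 7:13 8:3 9:7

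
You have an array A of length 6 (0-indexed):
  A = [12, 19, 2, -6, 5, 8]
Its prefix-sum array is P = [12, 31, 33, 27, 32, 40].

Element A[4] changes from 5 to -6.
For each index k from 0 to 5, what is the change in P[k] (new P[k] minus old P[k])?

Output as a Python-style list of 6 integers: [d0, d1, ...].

Answer: [0, 0, 0, 0, -11, -11]

Derivation:
Element change: A[4] 5 -> -6, delta = -11
For k < 4: P[k] unchanged, delta_P[k] = 0
For k >= 4: P[k] shifts by exactly -11
Delta array: [0, 0, 0, 0, -11, -11]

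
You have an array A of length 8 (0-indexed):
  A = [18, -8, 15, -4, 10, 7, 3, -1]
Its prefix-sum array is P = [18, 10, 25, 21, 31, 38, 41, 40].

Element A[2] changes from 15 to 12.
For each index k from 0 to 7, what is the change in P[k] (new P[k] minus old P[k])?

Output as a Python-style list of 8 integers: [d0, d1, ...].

Element change: A[2] 15 -> 12, delta = -3
For k < 2: P[k] unchanged, delta_P[k] = 0
For k >= 2: P[k] shifts by exactly -3
Delta array: [0, 0, -3, -3, -3, -3, -3, -3]

Answer: [0, 0, -3, -3, -3, -3, -3, -3]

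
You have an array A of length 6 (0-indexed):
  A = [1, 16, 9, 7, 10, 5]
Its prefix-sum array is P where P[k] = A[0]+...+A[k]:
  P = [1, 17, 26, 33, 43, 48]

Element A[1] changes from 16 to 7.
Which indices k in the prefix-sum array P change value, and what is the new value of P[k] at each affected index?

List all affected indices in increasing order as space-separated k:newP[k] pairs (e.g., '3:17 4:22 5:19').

P[k] = A[0] + ... + A[k]
P[k] includes A[1] iff k >= 1
Affected indices: 1, 2, ..., 5; delta = -9
  P[1]: 17 + -9 = 8
  P[2]: 26 + -9 = 17
  P[3]: 33 + -9 = 24
  P[4]: 43 + -9 = 34
  P[5]: 48 + -9 = 39

Answer: 1:8 2:17 3:24 4:34 5:39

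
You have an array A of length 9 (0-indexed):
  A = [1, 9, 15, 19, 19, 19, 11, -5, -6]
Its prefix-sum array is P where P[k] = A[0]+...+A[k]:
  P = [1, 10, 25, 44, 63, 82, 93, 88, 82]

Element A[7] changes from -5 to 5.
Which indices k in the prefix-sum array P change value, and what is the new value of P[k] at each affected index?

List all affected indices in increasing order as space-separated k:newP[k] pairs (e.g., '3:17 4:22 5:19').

Answer: 7:98 8:92

Derivation:
P[k] = A[0] + ... + A[k]
P[k] includes A[7] iff k >= 7
Affected indices: 7, 8, ..., 8; delta = 10
  P[7]: 88 + 10 = 98
  P[8]: 82 + 10 = 92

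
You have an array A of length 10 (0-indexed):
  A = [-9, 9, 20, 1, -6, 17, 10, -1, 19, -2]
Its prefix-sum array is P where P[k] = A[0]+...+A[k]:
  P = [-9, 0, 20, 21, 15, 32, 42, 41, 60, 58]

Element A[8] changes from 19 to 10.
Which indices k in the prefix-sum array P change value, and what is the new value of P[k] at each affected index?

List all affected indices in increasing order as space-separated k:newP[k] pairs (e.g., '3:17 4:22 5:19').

P[k] = A[0] + ... + A[k]
P[k] includes A[8] iff k >= 8
Affected indices: 8, 9, ..., 9; delta = -9
  P[8]: 60 + -9 = 51
  P[9]: 58 + -9 = 49

Answer: 8:51 9:49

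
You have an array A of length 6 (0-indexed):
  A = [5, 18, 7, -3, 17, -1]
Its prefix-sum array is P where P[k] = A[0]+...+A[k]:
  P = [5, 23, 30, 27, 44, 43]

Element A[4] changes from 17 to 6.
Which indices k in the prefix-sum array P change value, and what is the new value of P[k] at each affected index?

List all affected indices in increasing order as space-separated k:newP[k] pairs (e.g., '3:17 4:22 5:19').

P[k] = A[0] + ... + A[k]
P[k] includes A[4] iff k >= 4
Affected indices: 4, 5, ..., 5; delta = -11
  P[4]: 44 + -11 = 33
  P[5]: 43 + -11 = 32

Answer: 4:33 5:32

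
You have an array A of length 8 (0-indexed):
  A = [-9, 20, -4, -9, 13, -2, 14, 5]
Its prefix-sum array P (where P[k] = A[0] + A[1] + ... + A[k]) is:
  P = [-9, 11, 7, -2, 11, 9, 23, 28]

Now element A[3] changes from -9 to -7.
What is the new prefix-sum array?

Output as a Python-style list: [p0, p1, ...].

Answer: [-9, 11, 7, 0, 13, 11, 25, 30]

Derivation:
Change: A[3] -9 -> -7, delta = 2
P[k] for k < 3: unchanged (A[3] not included)
P[k] for k >= 3: shift by delta = 2
  P[0] = -9 + 0 = -9
  P[1] = 11 + 0 = 11
  P[2] = 7 + 0 = 7
  P[3] = -2 + 2 = 0
  P[4] = 11 + 2 = 13
  P[5] = 9 + 2 = 11
  P[6] = 23 + 2 = 25
  P[7] = 28 + 2 = 30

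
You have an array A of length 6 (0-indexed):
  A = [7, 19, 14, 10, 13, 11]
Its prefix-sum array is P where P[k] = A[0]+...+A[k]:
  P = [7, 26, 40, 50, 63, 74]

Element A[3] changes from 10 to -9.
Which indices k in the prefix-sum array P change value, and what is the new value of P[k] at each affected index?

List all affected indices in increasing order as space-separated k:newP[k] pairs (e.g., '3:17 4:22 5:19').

P[k] = A[0] + ... + A[k]
P[k] includes A[3] iff k >= 3
Affected indices: 3, 4, ..., 5; delta = -19
  P[3]: 50 + -19 = 31
  P[4]: 63 + -19 = 44
  P[5]: 74 + -19 = 55

Answer: 3:31 4:44 5:55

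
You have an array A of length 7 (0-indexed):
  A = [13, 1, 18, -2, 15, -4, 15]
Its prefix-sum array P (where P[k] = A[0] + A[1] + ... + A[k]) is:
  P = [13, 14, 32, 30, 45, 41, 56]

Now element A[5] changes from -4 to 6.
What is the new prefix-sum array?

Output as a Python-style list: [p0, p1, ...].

Change: A[5] -4 -> 6, delta = 10
P[k] for k < 5: unchanged (A[5] not included)
P[k] for k >= 5: shift by delta = 10
  P[0] = 13 + 0 = 13
  P[1] = 14 + 0 = 14
  P[2] = 32 + 0 = 32
  P[3] = 30 + 0 = 30
  P[4] = 45 + 0 = 45
  P[5] = 41 + 10 = 51
  P[6] = 56 + 10 = 66

Answer: [13, 14, 32, 30, 45, 51, 66]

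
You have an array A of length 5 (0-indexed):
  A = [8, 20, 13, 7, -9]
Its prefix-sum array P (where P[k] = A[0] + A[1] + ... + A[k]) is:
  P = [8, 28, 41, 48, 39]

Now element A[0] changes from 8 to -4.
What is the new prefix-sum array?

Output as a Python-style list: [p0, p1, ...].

Answer: [-4, 16, 29, 36, 27]

Derivation:
Change: A[0] 8 -> -4, delta = -12
P[k] for k < 0: unchanged (A[0] not included)
P[k] for k >= 0: shift by delta = -12
  P[0] = 8 + -12 = -4
  P[1] = 28 + -12 = 16
  P[2] = 41 + -12 = 29
  P[3] = 48 + -12 = 36
  P[4] = 39 + -12 = 27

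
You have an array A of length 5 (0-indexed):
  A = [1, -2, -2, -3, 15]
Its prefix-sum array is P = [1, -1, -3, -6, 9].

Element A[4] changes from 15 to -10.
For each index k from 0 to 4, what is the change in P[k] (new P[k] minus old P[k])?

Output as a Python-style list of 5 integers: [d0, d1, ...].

Answer: [0, 0, 0, 0, -25]

Derivation:
Element change: A[4] 15 -> -10, delta = -25
For k < 4: P[k] unchanged, delta_P[k] = 0
For k >= 4: P[k] shifts by exactly -25
Delta array: [0, 0, 0, 0, -25]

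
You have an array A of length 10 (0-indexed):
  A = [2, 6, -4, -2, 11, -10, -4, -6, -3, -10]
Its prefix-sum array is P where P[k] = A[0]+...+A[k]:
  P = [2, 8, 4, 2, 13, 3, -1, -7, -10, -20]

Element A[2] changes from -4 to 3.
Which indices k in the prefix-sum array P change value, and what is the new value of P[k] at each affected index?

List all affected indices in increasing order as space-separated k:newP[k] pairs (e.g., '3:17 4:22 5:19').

P[k] = A[0] + ... + A[k]
P[k] includes A[2] iff k >= 2
Affected indices: 2, 3, ..., 9; delta = 7
  P[2]: 4 + 7 = 11
  P[3]: 2 + 7 = 9
  P[4]: 13 + 7 = 20
  P[5]: 3 + 7 = 10
  P[6]: -1 + 7 = 6
  P[7]: -7 + 7 = 0
  P[8]: -10 + 7 = -3
  P[9]: -20 + 7 = -13

Answer: 2:11 3:9 4:20 5:10 6:6 7:0 8:-3 9:-13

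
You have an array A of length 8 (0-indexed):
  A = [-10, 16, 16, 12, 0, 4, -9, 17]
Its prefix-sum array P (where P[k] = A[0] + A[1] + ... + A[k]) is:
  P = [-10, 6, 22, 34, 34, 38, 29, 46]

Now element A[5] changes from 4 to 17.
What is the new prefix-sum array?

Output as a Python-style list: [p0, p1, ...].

Answer: [-10, 6, 22, 34, 34, 51, 42, 59]

Derivation:
Change: A[5] 4 -> 17, delta = 13
P[k] for k < 5: unchanged (A[5] not included)
P[k] for k >= 5: shift by delta = 13
  P[0] = -10 + 0 = -10
  P[1] = 6 + 0 = 6
  P[2] = 22 + 0 = 22
  P[3] = 34 + 0 = 34
  P[4] = 34 + 0 = 34
  P[5] = 38 + 13 = 51
  P[6] = 29 + 13 = 42
  P[7] = 46 + 13 = 59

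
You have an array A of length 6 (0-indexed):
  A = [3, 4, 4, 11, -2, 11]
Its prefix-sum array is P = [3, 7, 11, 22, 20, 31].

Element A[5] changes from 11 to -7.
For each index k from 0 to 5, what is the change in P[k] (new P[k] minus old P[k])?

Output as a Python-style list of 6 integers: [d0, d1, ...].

Answer: [0, 0, 0, 0, 0, -18]

Derivation:
Element change: A[5] 11 -> -7, delta = -18
For k < 5: P[k] unchanged, delta_P[k] = 0
For k >= 5: P[k] shifts by exactly -18
Delta array: [0, 0, 0, 0, 0, -18]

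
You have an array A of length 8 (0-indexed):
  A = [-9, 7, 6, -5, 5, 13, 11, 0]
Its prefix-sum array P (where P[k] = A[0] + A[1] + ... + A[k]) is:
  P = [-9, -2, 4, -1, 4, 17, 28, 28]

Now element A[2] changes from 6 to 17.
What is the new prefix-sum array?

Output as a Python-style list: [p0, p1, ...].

Change: A[2] 6 -> 17, delta = 11
P[k] for k < 2: unchanged (A[2] not included)
P[k] for k >= 2: shift by delta = 11
  P[0] = -9 + 0 = -9
  P[1] = -2 + 0 = -2
  P[2] = 4 + 11 = 15
  P[3] = -1 + 11 = 10
  P[4] = 4 + 11 = 15
  P[5] = 17 + 11 = 28
  P[6] = 28 + 11 = 39
  P[7] = 28 + 11 = 39

Answer: [-9, -2, 15, 10, 15, 28, 39, 39]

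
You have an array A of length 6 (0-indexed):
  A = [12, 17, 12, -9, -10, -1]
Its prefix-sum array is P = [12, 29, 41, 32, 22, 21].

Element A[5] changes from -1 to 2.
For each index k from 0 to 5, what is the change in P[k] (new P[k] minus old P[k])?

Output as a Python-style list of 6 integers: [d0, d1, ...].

Answer: [0, 0, 0, 0, 0, 3]

Derivation:
Element change: A[5] -1 -> 2, delta = 3
For k < 5: P[k] unchanged, delta_P[k] = 0
For k >= 5: P[k] shifts by exactly 3
Delta array: [0, 0, 0, 0, 0, 3]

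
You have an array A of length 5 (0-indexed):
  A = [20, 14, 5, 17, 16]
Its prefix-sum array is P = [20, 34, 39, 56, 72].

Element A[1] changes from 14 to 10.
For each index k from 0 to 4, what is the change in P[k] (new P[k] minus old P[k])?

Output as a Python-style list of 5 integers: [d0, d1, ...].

Answer: [0, -4, -4, -4, -4]

Derivation:
Element change: A[1] 14 -> 10, delta = -4
For k < 1: P[k] unchanged, delta_P[k] = 0
For k >= 1: P[k] shifts by exactly -4
Delta array: [0, -4, -4, -4, -4]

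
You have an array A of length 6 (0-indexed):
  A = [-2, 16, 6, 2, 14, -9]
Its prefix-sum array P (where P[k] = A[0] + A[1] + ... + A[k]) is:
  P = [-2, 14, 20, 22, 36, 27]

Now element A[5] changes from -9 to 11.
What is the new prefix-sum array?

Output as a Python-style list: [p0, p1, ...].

Answer: [-2, 14, 20, 22, 36, 47]

Derivation:
Change: A[5] -9 -> 11, delta = 20
P[k] for k < 5: unchanged (A[5] not included)
P[k] for k >= 5: shift by delta = 20
  P[0] = -2 + 0 = -2
  P[1] = 14 + 0 = 14
  P[2] = 20 + 0 = 20
  P[3] = 22 + 0 = 22
  P[4] = 36 + 0 = 36
  P[5] = 27 + 20 = 47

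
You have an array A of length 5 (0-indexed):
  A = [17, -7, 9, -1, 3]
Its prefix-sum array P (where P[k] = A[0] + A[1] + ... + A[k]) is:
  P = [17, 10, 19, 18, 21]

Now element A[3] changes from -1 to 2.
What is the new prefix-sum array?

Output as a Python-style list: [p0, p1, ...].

Change: A[3] -1 -> 2, delta = 3
P[k] for k < 3: unchanged (A[3] not included)
P[k] for k >= 3: shift by delta = 3
  P[0] = 17 + 0 = 17
  P[1] = 10 + 0 = 10
  P[2] = 19 + 0 = 19
  P[3] = 18 + 3 = 21
  P[4] = 21 + 3 = 24

Answer: [17, 10, 19, 21, 24]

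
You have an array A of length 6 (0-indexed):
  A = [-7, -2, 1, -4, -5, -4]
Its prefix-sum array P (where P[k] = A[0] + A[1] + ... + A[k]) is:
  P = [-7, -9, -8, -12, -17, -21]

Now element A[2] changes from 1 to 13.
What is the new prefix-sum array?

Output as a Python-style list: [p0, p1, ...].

Answer: [-7, -9, 4, 0, -5, -9]

Derivation:
Change: A[2] 1 -> 13, delta = 12
P[k] for k < 2: unchanged (A[2] not included)
P[k] for k >= 2: shift by delta = 12
  P[0] = -7 + 0 = -7
  P[1] = -9 + 0 = -9
  P[2] = -8 + 12 = 4
  P[3] = -12 + 12 = 0
  P[4] = -17 + 12 = -5
  P[5] = -21 + 12 = -9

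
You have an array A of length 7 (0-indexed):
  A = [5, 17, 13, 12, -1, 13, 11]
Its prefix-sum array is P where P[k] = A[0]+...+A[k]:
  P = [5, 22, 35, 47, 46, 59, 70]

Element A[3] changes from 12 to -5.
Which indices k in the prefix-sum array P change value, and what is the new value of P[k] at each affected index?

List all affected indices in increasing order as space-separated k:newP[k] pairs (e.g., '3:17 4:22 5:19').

Answer: 3:30 4:29 5:42 6:53

Derivation:
P[k] = A[0] + ... + A[k]
P[k] includes A[3] iff k >= 3
Affected indices: 3, 4, ..., 6; delta = -17
  P[3]: 47 + -17 = 30
  P[4]: 46 + -17 = 29
  P[5]: 59 + -17 = 42
  P[6]: 70 + -17 = 53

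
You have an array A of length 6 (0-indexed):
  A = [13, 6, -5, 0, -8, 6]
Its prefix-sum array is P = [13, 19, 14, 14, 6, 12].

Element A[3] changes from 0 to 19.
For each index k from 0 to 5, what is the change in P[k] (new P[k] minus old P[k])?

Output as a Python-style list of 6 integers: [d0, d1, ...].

Element change: A[3] 0 -> 19, delta = 19
For k < 3: P[k] unchanged, delta_P[k] = 0
For k >= 3: P[k] shifts by exactly 19
Delta array: [0, 0, 0, 19, 19, 19]

Answer: [0, 0, 0, 19, 19, 19]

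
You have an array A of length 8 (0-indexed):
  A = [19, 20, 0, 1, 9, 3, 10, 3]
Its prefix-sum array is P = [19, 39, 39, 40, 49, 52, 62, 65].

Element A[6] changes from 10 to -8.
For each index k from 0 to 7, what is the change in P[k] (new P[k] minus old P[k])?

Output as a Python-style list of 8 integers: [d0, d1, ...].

Answer: [0, 0, 0, 0, 0, 0, -18, -18]

Derivation:
Element change: A[6] 10 -> -8, delta = -18
For k < 6: P[k] unchanged, delta_P[k] = 0
For k >= 6: P[k] shifts by exactly -18
Delta array: [0, 0, 0, 0, 0, 0, -18, -18]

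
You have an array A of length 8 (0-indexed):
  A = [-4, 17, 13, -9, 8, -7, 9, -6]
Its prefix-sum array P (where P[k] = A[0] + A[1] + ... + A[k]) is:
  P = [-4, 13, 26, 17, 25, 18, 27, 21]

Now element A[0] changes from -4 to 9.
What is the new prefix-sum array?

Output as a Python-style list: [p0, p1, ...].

Change: A[0] -4 -> 9, delta = 13
P[k] for k < 0: unchanged (A[0] not included)
P[k] for k >= 0: shift by delta = 13
  P[0] = -4 + 13 = 9
  P[1] = 13 + 13 = 26
  P[2] = 26 + 13 = 39
  P[3] = 17 + 13 = 30
  P[4] = 25 + 13 = 38
  P[5] = 18 + 13 = 31
  P[6] = 27 + 13 = 40
  P[7] = 21 + 13 = 34

Answer: [9, 26, 39, 30, 38, 31, 40, 34]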